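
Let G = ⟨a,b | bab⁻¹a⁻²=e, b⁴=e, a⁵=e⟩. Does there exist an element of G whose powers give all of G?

Every cyclic group is abelian. But a·b = ab while b·a = a²b, so a·b ≠ b·a and G is not abelian. Hence G is not cyclic.

Answer: No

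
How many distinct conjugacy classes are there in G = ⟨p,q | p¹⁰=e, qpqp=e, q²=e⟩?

The conjugacy classes (representative and size) are:
  [e] (size 1), [p] (size 2), [p²] (size 2), [p³] (size 2), [p⁴] (size 2), [p⁵] (size 1), [p²q] (size 5), [p³q] (size 5).
Class equation: 1 + 2 + 2 + 2 + 2 + 1 + 5 + 5 = 20 = |G|. So G has 8 conjugacy classes.

Answer: 8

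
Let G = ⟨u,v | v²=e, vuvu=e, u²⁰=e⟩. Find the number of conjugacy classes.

The conjugacy classes (representative and size) are:
  [e] (size 1), [u] (size 2), [u¹⁸] (size 2), [u³] (size 2), [u⁴] (size 2), [u¹⁵] (size 2), [u¹⁴] (size 2), [u⁷] (size 2), [u¹²] (size 2), [u¹¹] (size 2), [u¹⁰] (size 1), [u¹⁸v] (size 10), [u⁵v] (size 10).
Class equation: 1 + 2 + 2 + 2 + 2 + 2 + 2 + 2 + 2 + 2 + 1 + 10 + 10 = 40 = |G|. So G has 13 conjugacy classes.

Answer: 13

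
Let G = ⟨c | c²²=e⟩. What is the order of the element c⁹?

Compute successive powers until reaching e:
  (c⁹)¹ = c⁹, (c⁹)² = c¹⁸, (c⁹)³ = c⁵, (c⁹)⁴ = c¹⁴, (c⁹)⁵ = c, (c⁹)⁶ = c¹⁰, (c⁹)⁷ = c¹⁹, (c⁹)⁸ = c⁶, (c⁹)⁹ = c¹⁵, (c⁹)¹⁰ = c², (c⁹)¹¹ = c¹¹, (c⁹)¹² = c²⁰, (c⁹)¹³ = c⁷, (c⁹)¹⁴ = c¹⁶, (c⁹)¹⁵ = c³, (c⁹)¹⁶ = c¹², (c⁹)¹⁷ = c²¹, (c⁹)¹⁸ = c⁸, (c⁹)¹⁹ = c¹⁷, (c⁹)²⁰ = c⁴, (c⁹)²¹ = c¹³, (c⁹)²² = e.
The smallest positive k with (c⁹)ᵏ = e is 22.

Answer: 22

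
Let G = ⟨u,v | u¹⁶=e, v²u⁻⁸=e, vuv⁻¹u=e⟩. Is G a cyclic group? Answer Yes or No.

Every cyclic group is abelian. But u·v = uv while v·u = u⁷v⁻¹, so u·v ≠ v·u and G is not abelian. Hence G is not cyclic.

Answer: No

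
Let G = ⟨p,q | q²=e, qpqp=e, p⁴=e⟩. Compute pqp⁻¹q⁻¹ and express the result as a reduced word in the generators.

[p, q] = p·q·p⁻¹·q⁻¹.
  p · q = pq
  (pq) · (p³) = p²q
  (p²q) · q = p²

Answer: p²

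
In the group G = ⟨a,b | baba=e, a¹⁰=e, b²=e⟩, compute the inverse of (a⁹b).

The order of (a⁹b) is 2 (smallest k with (a⁹b)ᵏ = e), so (a⁹b)⁻¹ = (a⁹b)¹ = a⁹b.
Check: (a⁹b) · (a⁹b) → (a⁹b) · a⁹ = b;   b · b = e, giving e as required.

Answer: a⁹b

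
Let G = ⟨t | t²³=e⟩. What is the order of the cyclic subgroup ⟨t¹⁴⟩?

|⟨t¹⁴⟩| equals the order of t¹⁴. Compute successive powers until reaching e:
  (t¹⁴)¹ = t¹⁴, (t¹⁴)² = t⁵, (t¹⁴)³ = t¹⁹, (t¹⁴)⁴ = t¹⁰, (t¹⁴)⁵ = t, (t¹⁴)⁶ = t¹⁵, (t¹⁴)⁷ = t⁶, (t¹⁴)⁸ = t²⁰, (t¹⁴)⁹ = t¹¹, (t¹⁴)¹⁰ = t², (t¹⁴)¹¹ = t¹⁶, (t¹⁴)¹² = t⁷, (t¹⁴)¹³ = t²¹, (t¹⁴)¹⁴ = t¹², (t¹⁴)¹⁵ = t³, (t¹⁴)¹⁶ = t¹⁷, (t¹⁴)¹⁷ = t⁸, (t¹⁴)¹⁸ = t²², (t¹⁴)¹⁹ = t¹³, (t¹⁴)²⁰ = t⁴, (t¹⁴)²¹ = t¹⁸, (t¹⁴)²² = t⁹, (t¹⁴)²³ = e.
The smallest positive k with (t¹⁴)ᵏ = e is 23, so |⟨t¹⁴⟩| = 23.

Answer: 23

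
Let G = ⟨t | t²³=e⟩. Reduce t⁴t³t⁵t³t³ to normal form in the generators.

Multiply left to right, reducing at each step:
  (t⁴) · t³ = t⁷
  (t⁷) · t⁵ = t¹²
  (t¹²) · t³ = t¹⁵
  (t¹⁵) · t³ = t¹⁸

Answer: t¹⁸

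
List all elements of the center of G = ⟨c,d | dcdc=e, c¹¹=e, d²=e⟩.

An element z ∈ Z(G) iff z commutes with every generator.
For example e is central: e·c = c = c·e; e·d = d = d·e.
Whereas c ∉ Z(G) since c·d = cd ≠ c¹⁰d = d·c.
Checking each of the 22 elements this way gives Z(G) = {e}, of order 1.

Answer: {e}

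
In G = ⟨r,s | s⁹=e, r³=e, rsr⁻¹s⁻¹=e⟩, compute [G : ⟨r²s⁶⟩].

First find ord(r²s⁶) by computing successive powers:
  (r²s⁶)¹ = r²s⁶, (r²s⁶)² = rs³, (r²s⁶)³ = e.
So |⟨r²s⁶⟩| = ord(r²s⁶) = 3. With |G| = 27, by Lagrange [G : ⟨r²s⁶⟩] = 27/3 = 9.

Answer: 9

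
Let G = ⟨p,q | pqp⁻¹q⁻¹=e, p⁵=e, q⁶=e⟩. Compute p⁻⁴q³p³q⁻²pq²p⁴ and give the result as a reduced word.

Multiply left to right, reducing at each step:
  p · q³ = pq³
  (pq³) · p³ = p⁴q³
  (p⁴q³) · q⁻² = p⁴q
  (p⁴q) · p = q
  q · q² = q³
  (q³) · p⁴ = p⁴q³

Answer: p⁴q³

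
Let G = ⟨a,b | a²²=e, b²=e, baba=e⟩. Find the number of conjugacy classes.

The conjugacy classes (representative and size) are:
  [e] (size 1), [a] (size 2), [a²] (size 2), [a¹⁹] (size 2), [a⁴] (size 2), [a⁵] (size 2), [a⁶] (size 2), [a⁷] (size 2), [a⁸] (size 2), [a¹³] (size 2), [a¹⁰] (size 2), [a¹¹] (size 1), [a⁶b] (size 11), [ab] (size 11).
Class equation: 1 + 2 + 2 + 2 + 2 + 2 + 2 + 2 + 2 + 2 + 2 + 1 + 11 + 11 = 44 = |G|. So G has 14 conjugacy classes.

Answer: 14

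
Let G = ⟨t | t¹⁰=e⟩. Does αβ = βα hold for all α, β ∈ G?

G has a single generator, so G is cyclic and hence abelian.

Answer: Yes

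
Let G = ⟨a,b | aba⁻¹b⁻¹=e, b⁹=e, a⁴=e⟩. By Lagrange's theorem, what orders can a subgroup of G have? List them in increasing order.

|G| = 36 = 2² · 3². By Lagrange's theorem the order of any subgroup divides 36; the divisors of 36 are 1, 2, 3, 4, 6, 9, 12, 18, 36.

Answer: 1, 2, 3, 4, 6, 9, 12, 18, 36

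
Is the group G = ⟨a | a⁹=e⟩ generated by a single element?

|G| = 9. The element a has order 9 (its powers give 9 distinct elements), so ⟨a⟩ = G and G is cyclic.

Answer: Yes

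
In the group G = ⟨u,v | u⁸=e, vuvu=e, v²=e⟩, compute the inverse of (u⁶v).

The order of (u⁶v) is 2 (smallest k with (u⁶v)ᵏ = e), so (u⁶v)⁻¹ = (u⁶v)¹ = u⁶v.
Check: (u⁶v) · (u⁶v) → (u⁶v) · u⁶ = v;   v · v = e, giving e as required.

Answer: u⁶v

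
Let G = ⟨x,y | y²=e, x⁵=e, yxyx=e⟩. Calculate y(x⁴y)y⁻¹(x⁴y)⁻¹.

[y, (x⁴y)] = y·(x⁴y)·y⁻¹·(x⁴y)⁻¹.
  y · (x⁴y) = x
  x · y = xy
  (xy) · (x⁴y) = x²

Answer: x²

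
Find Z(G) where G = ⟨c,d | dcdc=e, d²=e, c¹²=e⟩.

An element z ∈ Z(G) iff z commutes with every generator.
For example c⁶ is central: (c⁶)·c = c⁷ = c·(c⁶); (c⁶)·d = c⁶d = d·(c⁶).
Whereas c ∉ Z(G) since c·d = cd ≠ c¹¹d = d·c.
Checking each of the 24 elements this way gives Z(G) = {e, c⁶}, of order 2.

Answer: {e, c⁶}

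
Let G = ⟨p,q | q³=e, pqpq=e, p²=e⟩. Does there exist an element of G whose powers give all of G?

Every cyclic group is abelian. But p·q = pq while q·p = pq², so p·q ≠ q·p and G is not abelian. Hence G is not cyclic.

Answer: No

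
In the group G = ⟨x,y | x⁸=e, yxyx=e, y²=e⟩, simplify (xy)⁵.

Compute successive powers of (xy), reducing at each step:
  (xy)²: (xy) · x = y;   y · y = e
  (xy)³: e · x = x;   x · y = xy
  (xy)⁴: (xy) · x = y;   y · y = e
  (xy)⁵: e · x = x;   x · y = xy

Answer: xy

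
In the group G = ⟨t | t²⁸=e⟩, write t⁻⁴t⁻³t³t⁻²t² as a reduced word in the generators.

Multiply left to right, reducing at each step:
  (t²⁴) · t⁻³ = t²¹
  (t²¹) · t³ = t²⁴
  (t²⁴) · t⁻² = t²²
  (t²²) · t² = t²⁴

Answer: t²⁴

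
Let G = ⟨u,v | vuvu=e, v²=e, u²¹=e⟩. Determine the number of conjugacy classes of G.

The conjugacy classes (representative and size) are:
  [e] (size 1), [u²⁰] (size 2), [u²] (size 2), [u³] (size 2), [u¹⁷] (size 2), [u⁵] (size 2), [u⁶] (size 2), [u⁷] (size 2), [u⁸] (size 2), [u⁹] (size 2), [u¹⁰] (size 2), [v] (size 21).
Class equation: 1 + 2 + 2 + 2 + 2 + 2 + 2 + 2 + 2 + 2 + 2 + 21 = 42 = |G|. So G has 12 conjugacy classes.

Answer: 12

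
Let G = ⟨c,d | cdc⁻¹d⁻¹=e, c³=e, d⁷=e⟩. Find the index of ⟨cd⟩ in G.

First find ord(cd) by computing successive powers:
  (cd)¹ = cd, (cd)² = c²d², (cd)³ = d³, (cd)⁴ = cd⁴, (cd)⁵ = c²d⁵, (cd)⁶ = d⁶, (cd)⁷ = c, (cd)⁸ = c²d, (cd)⁹ = d², (cd)¹⁰ = cd³, (cd)¹¹ = c²d⁴, (cd)¹² = d⁵, (cd)¹³ = cd⁶, (cd)¹⁴ = c², (cd)¹⁵ = d, (cd)¹⁶ = cd², (cd)¹⁷ = c²d³, (cd)¹⁸ = d⁴, (cd)¹⁹ = cd⁵, (cd)²⁰ = c²d⁶, (cd)²¹ = e.
So |⟨cd⟩| = ord(cd) = 21. With |G| = 21, by Lagrange [G : ⟨cd⟩] = 21/21 = 1.

Answer: 1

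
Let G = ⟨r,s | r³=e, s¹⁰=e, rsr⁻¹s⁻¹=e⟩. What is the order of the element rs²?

Compute successive powers until reaching e:
  (rs²)¹ = rs², (rs²)² = r²s⁴, (rs²)³ = s⁶, (rs²)⁴ = rs⁸, (rs²)⁵ = r², (rs²)⁶ = s², (rs²)⁷ = rs⁴, (rs²)⁸ = r²s⁶, (rs²)⁹ = s⁸, (rs²)¹⁰ = r, (rs²)¹¹ = r²s², (rs²)¹² = s⁴, (rs²)¹³ = rs⁶, (rs²)¹⁴ = r²s⁸, (rs²)¹⁵ = e.
The smallest positive k with (rs²)ᵏ = e is 15.

Answer: 15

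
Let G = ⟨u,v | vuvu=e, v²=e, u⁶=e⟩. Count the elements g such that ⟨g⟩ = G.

⟨g⟩ = G would require ord(g) = |G| = 12, but the maximum element order in G is 6 < 12. So G is not cyclic and no single element generates it: the count is 0.

Answer: 0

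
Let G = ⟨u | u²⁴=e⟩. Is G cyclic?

|G| = 24. The element u has order 24 (its powers give 24 distinct elements), so ⟨u⟩ = G and G is cyclic.

Answer: Yes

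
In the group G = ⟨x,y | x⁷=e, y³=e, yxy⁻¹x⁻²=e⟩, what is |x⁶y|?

Compute successive powers until reaching e:
  (x⁶y)¹ = x⁶y, (x⁶y)² = x⁴y², (x⁶y)³ = e.
The smallest positive k with (x⁶y)ᵏ = e is 3.

Answer: 3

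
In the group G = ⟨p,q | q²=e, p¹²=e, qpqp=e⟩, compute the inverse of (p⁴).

The order of (p⁴) is 3 (smallest k with (p⁴)ᵏ = e), so (p⁴)⁻¹ = (p⁴)² = p⁸.
Check: (p⁴) · (p⁸) → (p⁴) · p⁸ = e, giving e as required.

Answer: p⁸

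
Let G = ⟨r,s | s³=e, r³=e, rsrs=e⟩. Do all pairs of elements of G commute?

r·s = rs but s·r = r²s², so r·s ≠ s·r and G is not abelian.

Answer: No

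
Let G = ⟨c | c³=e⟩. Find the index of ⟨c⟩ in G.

First find ord(c) by computing successive powers:
  c¹ = c, c² = c², c³ = e.
So |⟨c⟩| = ord(c) = 3. With |G| = 3, by Lagrange [G : ⟨c⟩] = 3/3 = 1.

Answer: 1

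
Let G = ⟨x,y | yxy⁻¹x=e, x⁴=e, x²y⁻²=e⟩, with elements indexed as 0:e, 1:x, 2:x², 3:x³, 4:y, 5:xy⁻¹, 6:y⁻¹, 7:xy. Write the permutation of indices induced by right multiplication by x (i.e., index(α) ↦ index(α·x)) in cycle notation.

(0 1 2 3)(4 5 6 7)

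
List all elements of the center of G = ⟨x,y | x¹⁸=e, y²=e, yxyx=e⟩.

An element z ∈ Z(G) iff z commutes with every generator.
For example x⁹ is central: (x⁹)·x = x¹⁰ = x·(x⁹); (x⁹)·y = x⁹y = y·(x⁹).
Whereas x ∉ Z(G) since x·y = xy ≠ x¹⁷y = y·x.
Checking each of the 36 elements this way gives Z(G) = {e, x⁹}, of order 2.

Answer: {e, x⁹}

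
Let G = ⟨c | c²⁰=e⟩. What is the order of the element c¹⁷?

Compute successive powers until reaching e:
  (c¹⁷)¹ = c¹⁷, (c¹⁷)² = c¹⁴, (c¹⁷)³ = c¹¹, (c¹⁷)⁴ = c⁸, (c¹⁷)⁵ = c⁵, (c¹⁷)⁶ = c², (c¹⁷)⁷ = c¹⁹, (c¹⁷)⁸ = c¹⁶, (c¹⁷)⁹ = c¹³, (c¹⁷)¹⁰ = c¹⁰, (c¹⁷)¹¹ = c⁷, (c¹⁷)¹² = c⁴, (c¹⁷)¹³ = c, (c¹⁷)¹⁴ = c¹⁸, (c¹⁷)¹⁵ = c¹⁵, (c¹⁷)¹⁶ = c¹², (c¹⁷)¹⁷ = c⁹, (c¹⁷)¹⁸ = c⁶, (c¹⁷)¹⁹ = c³, (c¹⁷)²⁰ = e.
The smallest positive k with (c¹⁷)ᵏ = e is 20.

Answer: 20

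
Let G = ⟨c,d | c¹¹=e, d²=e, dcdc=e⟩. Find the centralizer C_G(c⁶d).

⟨c⁶d⟩ ⊆ C_G(c⁶d) since powers of c⁶d commute with c⁶d; so |C_G(c⁶d)| ≥ |⟨c⁶d⟩| = 2.
By orbit–stabilizer, |C_G(c⁶d)| = |G| / |conj. class of c⁶d| = 22 / 11 = 2.
The 2 elements commuting with c⁶d are {e, c⁶d}.

Answer: {e, c⁶d}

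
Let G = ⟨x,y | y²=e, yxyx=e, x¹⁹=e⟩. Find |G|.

Enumerate words in the generators, reducing via the relations: the distinct elements are
  {e, x, y, xy, x², x³, x⁴, x⁵, x⁶, x⁷, x⁸, x⁹, x²y, x³y, x¹², x¹³, x¹¹, x¹⁰, x¹⁴, x¹⁵, x¹⁶, x¹⁷, x¹⁸, x⁴y, x⁵y, x⁶y, x⁷y, x⁸y, x⁹y, x¹²y, x¹³y, x¹¹y, x¹⁰y, x¹⁴y, x¹⁵y, x¹⁶y, x¹⁷y, x¹⁸y}.
No further products give new elements, so |G| = 38.

Answer: 38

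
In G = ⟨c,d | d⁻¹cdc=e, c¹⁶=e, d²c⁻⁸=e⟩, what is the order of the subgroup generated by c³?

|⟨c³⟩| equals the order of c³. Compute successive powers until reaching e:
  (c³)¹ = c³, (c³)² = c⁶, (c³)³ = c⁹, (c³)⁴ = c¹², (c³)⁵ = c¹⁵, (c³)⁶ = c², (c³)⁷ = c⁵, (c³)⁸ = c⁸, (c³)⁹ = c¹¹, (c³)¹⁰ = c¹⁴, (c³)¹¹ = c, (c³)¹² = c⁴, (c³)¹³ = c⁷, (c³)¹⁴ = c¹⁰, (c³)¹⁵ = c¹³, (c³)¹⁶ = e.
The smallest positive k with (c³)ᵏ = e is 16, so |⟨c³⟩| = 16.

Answer: 16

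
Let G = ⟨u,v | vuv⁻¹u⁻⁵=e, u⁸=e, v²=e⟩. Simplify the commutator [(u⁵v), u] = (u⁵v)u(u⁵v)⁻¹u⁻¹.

[(u⁵v), u] = (u⁵v)·u·(u⁵v)⁻¹·u⁻¹.
  (u⁵v) · u = u²v
  (u²v) · (u⁷v) = u⁵
  (u⁵) · (u⁷) = u⁴

Answer: u⁴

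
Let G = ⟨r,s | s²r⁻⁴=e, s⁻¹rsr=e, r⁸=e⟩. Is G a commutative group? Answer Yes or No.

r·s = rs but s·r = r³s⁻¹, so r·s ≠ s·r and G is not abelian.

Answer: No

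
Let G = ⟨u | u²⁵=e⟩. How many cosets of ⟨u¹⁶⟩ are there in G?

First find ord(u¹⁶) by computing successive powers:
  (u¹⁶)¹ = u¹⁶, (u¹⁶)² = u⁷, (u¹⁶)³ = u²³, (u¹⁶)⁴ = u¹⁴, (u¹⁶)⁵ = u⁵, (u¹⁶)⁶ = u²¹, (u¹⁶)⁷ = u¹², (u¹⁶)⁸ = u³, (u¹⁶)⁹ = u¹⁹, (u¹⁶)¹⁰ = u¹⁰, (u¹⁶)¹¹ = u, (u¹⁶)¹² = u¹⁷, (u¹⁶)¹³ = u⁸, (u¹⁶)¹⁴ = u²⁴, (u¹⁶)¹⁵ = u¹⁵, (u¹⁶)¹⁶ = u⁶, (u¹⁶)¹⁷ = u²², (u¹⁶)¹⁸ = u¹³, (u¹⁶)¹⁹ = u⁴, (u¹⁶)²⁰ = u²⁰, (u¹⁶)²¹ = u¹¹, (u¹⁶)²² = u², (u¹⁶)²³ = u¹⁸, (u¹⁶)²⁴ = u⁹, (u¹⁶)²⁵ = e.
So |⟨u¹⁶⟩| = ord(u¹⁶) = 25. With |G| = 25, by Lagrange [G : ⟨u¹⁶⟩] = 25/25 = 1.

Answer: 1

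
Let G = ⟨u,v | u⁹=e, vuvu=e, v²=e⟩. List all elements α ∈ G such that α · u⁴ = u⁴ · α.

⟨u⁴⟩ ⊆ C_G(u⁴) since powers of u⁴ commute with u⁴; so |C_G(u⁴)| ≥ |⟨u⁴⟩| = 9.
By orbit–stabilizer, |C_G(u⁴)| = |G| / |conj. class of u⁴| = 18 / 2 = 9.
The 9 elements commuting with u⁴ are {e, u, u², u³, u⁴, u⁵, u⁶, u⁷, u⁸}.

Answer: {e, u, u², u³, u⁴, u⁵, u⁶, u⁷, u⁸}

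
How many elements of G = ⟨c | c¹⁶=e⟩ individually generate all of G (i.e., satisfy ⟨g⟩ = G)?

G is cyclic of order 16. An element generates G iff its order is 16, and a cyclic group of order 16 has exactly φ(16) = 8 such elements.

Answer: 8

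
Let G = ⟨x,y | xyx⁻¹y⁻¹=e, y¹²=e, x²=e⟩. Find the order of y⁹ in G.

Compute successive powers until reaching e:
  (y⁹)¹ = y⁹, (y⁹)² = y⁶, (y⁹)³ = y³, (y⁹)⁴ = e.
The smallest positive k with (y⁹)ᵏ = e is 4.

Answer: 4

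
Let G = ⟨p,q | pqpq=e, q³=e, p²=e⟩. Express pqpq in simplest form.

Multiply left to right, reducing at each step:
  p · q = pq
  (pq) · p = q²
  (q²) · q = e

Answer: e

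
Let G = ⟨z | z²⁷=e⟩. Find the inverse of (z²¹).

The order of (z²¹) is 9 (smallest k with (z²¹)ᵏ = e), so (z²¹)⁻¹ = (z²¹)⁸ = z⁶.
Check: (z²¹) · (z⁶) → (z²¹) · z⁶ = e, giving e as required.

Answer: z⁶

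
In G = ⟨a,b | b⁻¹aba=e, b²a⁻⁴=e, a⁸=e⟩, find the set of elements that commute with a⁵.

⟨a⁵⟩ ⊆ C_G(a⁵) since powers of a⁵ commute with a⁵; so |C_G(a⁵)| ≥ |⟨a⁵⟩| = 8.
By orbit–stabilizer, |C_G(a⁵)| = |G| / |conj. class of a⁵| = 16 / 2 = 8.
The 8 elements commuting with a⁵ are {e, a, a², a³, a⁴, a⁵, a⁶, a⁷}.

Answer: {e, a, a², a³, a⁴, a⁵, a⁶, a⁷}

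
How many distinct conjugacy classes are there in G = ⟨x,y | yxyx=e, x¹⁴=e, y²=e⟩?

The conjugacy classes (representative and size) are:
  [e] (size 1), [x¹³] (size 2), [x²] (size 2), [x³] (size 2), [x¹⁰] (size 2), [x⁵] (size 2), [x⁸] (size 2), [x⁷] (size 1), [x⁶y] (size 7), [x⁹y] (size 7).
Class equation: 1 + 2 + 2 + 2 + 2 + 2 + 2 + 1 + 7 + 7 = 28 = |G|. So G has 10 conjugacy classes.

Answer: 10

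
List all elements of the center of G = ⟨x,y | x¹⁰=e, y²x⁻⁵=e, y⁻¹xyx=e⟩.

An element z ∈ Z(G) iff z commutes with every generator.
For example x⁵ is central: (x⁵)·x = x⁶ = x·(x⁵); (x⁵)·y = y⁻¹ = y·(x⁵).
Whereas x ∉ Z(G) since x·y = xy ≠ x⁴y⁻¹ = y·x.
Checking each of the 20 elements this way gives Z(G) = {e, x⁵}, of order 2.

Answer: {e, x⁵}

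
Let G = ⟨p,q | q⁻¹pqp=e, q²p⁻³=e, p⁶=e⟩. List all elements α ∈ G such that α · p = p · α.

⟨p⟩ ⊆ C_G(p) since powers of p commute with p; so |C_G(p)| ≥ |⟨p⟩| = 6.
By orbit–stabilizer, |C_G(p)| = |G| / |conj. class of p| = 12 / 2 = 6.
The 6 elements commuting with p are {e, p, p², p³, p⁴, p⁵}.

Answer: {e, p, p², p³, p⁴, p⁵}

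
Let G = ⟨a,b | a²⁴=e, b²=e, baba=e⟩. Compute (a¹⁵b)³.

Compute successive powers of (a¹⁵b), reducing at each step:
  (a¹⁵b)²: (a¹⁵b) · a¹⁵ = b;   b · b = e
  (a¹⁵b)³: e · a¹⁵ = a¹⁵;   (a¹⁵) · b = a¹⁵b

Answer: a¹⁵b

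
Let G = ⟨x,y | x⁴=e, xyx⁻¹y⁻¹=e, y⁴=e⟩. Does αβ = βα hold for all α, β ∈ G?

Each pair of generators commutes: x·y = xy = y·x. Since the generators pairwise commute, every element of G commutes with every other, so G is abelian.

Answer: Yes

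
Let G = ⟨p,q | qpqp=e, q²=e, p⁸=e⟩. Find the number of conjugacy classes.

The conjugacy classes (representative and size) are:
  [e] (size 1), [p] (size 2), [p⁶] (size 2), [p³] (size 2), [p⁴] (size 1), [q] (size 4), [p⁵q] (size 4).
Class equation: 1 + 2 + 2 + 2 + 1 + 4 + 4 = 16 = |G|. So G has 7 conjugacy classes.

Answer: 7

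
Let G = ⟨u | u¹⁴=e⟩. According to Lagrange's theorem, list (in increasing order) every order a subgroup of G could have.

|G| = 14 = 2 · 7. By Lagrange's theorem the order of any subgroup divides 14; the divisors of 14 are 1, 2, 7, 14.

Answer: 1, 2, 7, 14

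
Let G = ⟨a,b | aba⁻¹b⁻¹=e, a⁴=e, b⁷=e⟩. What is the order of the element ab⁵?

Compute successive powers until reaching e:
  (ab⁵)¹ = ab⁵, (ab⁵)² = a²b³, (ab⁵)³ = a³b, (ab⁵)⁴ = b⁶, (ab⁵)⁵ = ab⁴, (ab⁵)⁶ = a²b², (ab⁵)⁷ = a³, (ab⁵)⁸ = b⁵, (ab⁵)⁹ = ab³, (ab⁵)¹⁰ = a²b, (ab⁵)¹¹ = a³b⁶, (ab⁵)¹² = b⁴, (ab⁵)¹³ = ab², (ab⁵)¹⁴ = a², (ab⁵)¹⁵ = a³b⁵, (ab⁵)¹⁶ = b³, (ab⁵)¹⁷ = ab, (ab⁵)¹⁸ = a²b⁶, (ab⁵)¹⁹ = a³b⁴, (ab⁵)²⁰ = b², (ab⁵)²¹ = a, (ab⁵)²² = a²b⁵, (ab⁵)²³ = a³b³, (ab⁵)²⁴ = b, (ab⁵)²⁵ = ab⁶, (ab⁵)²⁶ = a²b⁴, (ab⁵)²⁷ = a³b², (ab⁵)²⁸ = e.
The smallest positive k with (ab⁵)ᵏ = e is 28.

Answer: 28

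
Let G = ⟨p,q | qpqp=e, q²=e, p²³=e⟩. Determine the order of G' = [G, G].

G' = [G, G] is generated by all commutators. The generator-pair commutators are: [p, q] = p².
The subgroup they normally generate is {e, p, p², p³, p⁴, p⁵, p⁶, p⁷, p⁸, p⁹, p¹⁰, p¹¹, p¹², p¹³, p¹⁴, p¹⁵, p¹⁶, p¹⁷, p¹⁸, p¹⁹, p²⁰, p²¹, p²²}, of order 23.
Check: |G/G'| = 46/23 = 2 is the order of the abelianisation.

Answer: 23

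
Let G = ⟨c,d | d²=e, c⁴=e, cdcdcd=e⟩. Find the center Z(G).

An element z ∈ Z(G) iff z commutes with every generator.
For example e is central: e·c = c = c·e; e·d = d = d·e.
Whereas c ∉ Z(G) since c·d = cd ≠ dc = d·c.
Checking each of the 24 elements this way gives Z(G) = {e}, of order 1.

Answer: {e}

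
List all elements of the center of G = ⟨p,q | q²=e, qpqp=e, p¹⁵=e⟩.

An element z ∈ Z(G) iff z commutes with every generator.
For example e is central: e·p = p = p·e; e·q = q = q·e.
Whereas p ∉ Z(G) since p·q = pq ≠ p¹⁴q = q·p.
Checking each of the 30 elements this way gives Z(G) = {e}, of order 1.

Answer: {e}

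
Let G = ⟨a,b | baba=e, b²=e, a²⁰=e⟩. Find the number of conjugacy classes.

The conjugacy classes (representative and size) are:
  [e] (size 1), [a] (size 2), [a¹⁸] (size 2), [a³] (size 2), [a⁴] (size 2), [a¹⁵] (size 2), [a¹⁴] (size 2), [a⁷] (size 2), [a¹²] (size 2), [a¹¹] (size 2), [a¹⁰] (size 1), [a¹⁸b] (size 10), [a⁵b] (size 10).
Class equation: 1 + 2 + 2 + 2 + 2 + 2 + 2 + 2 + 2 + 2 + 1 + 10 + 10 = 40 = |G|. So G has 13 conjugacy classes.

Answer: 13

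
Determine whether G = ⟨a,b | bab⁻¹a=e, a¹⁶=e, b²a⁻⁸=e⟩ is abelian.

a·b = ab but b·a = a⁷b⁻¹, so a·b ≠ b·a and G is not abelian.

Answer: No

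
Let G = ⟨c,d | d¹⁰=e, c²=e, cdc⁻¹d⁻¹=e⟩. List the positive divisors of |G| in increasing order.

|G| = 20 = 2² · 5. By Lagrange's theorem the order of any subgroup divides 20; the divisors of 20 are 1, 2, 4, 5, 10, 20.

Answer: 1, 2, 4, 5, 10, 20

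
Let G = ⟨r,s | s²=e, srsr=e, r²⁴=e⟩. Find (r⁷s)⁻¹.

The order of (r⁷s) is 2 (smallest k with (r⁷s)ᵏ = e), so (r⁷s)⁻¹ = (r⁷s)¹ = r⁷s.
Check: (r⁷s) · (r⁷s) → (r⁷s) · r⁷ = s;   s · s = e, giving e as required.

Answer: r⁷s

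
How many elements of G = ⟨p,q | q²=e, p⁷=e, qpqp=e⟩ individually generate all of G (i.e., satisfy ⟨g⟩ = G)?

⟨g⟩ = G would require ord(g) = |G| = 14, but the maximum element order in G is 7 < 14. So G is not cyclic and no single element generates it: the count is 0.

Answer: 0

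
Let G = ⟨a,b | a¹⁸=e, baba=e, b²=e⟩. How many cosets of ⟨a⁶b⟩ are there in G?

First find ord(a⁶b) by computing successive powers:
  (a⁶b)¹ = a⁶b, (a⁶b)² = e.
So |⟨a⁶b⟩| = ord(a⁶b) = 2. With |G| = 36, by Lagrange [G : ⟨a⁶b⟩] = 36/2 = 18.

Answer: 18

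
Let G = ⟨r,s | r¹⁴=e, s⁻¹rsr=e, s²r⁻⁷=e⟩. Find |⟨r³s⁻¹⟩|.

|⟨r³s⁻¹⟩| equals the order of r³s⁻¹. Compute successive powers until reaching e:
  (r³s⁻¹)¹ = r³s⁻¹, (r³s⁻¹)² = r⁷, (r³s⁻¹)³ = r³s, (r³s⁻¹)⁴ = e.
The smallest positive k with (r³s⁻¹)ᵏ = e is 4, so |⟨r³s⁻¹⟩| = 4.

Answer: 4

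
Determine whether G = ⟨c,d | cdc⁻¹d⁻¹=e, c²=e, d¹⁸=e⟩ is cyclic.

|G| = 36, but the maximum element order in G is 18 < 36. No single element generates all of G, so G is not cyclic.

Answer: No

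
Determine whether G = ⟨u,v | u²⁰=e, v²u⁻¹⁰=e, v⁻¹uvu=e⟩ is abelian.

u·v = uv but v·u = u⁹v⁻¹, so u·v ≠ v·u and G is not abelian.

Answer: No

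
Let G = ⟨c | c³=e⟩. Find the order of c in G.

Compute successive powers until reaching e:
  c¹ = c, c² = c², c³ = e.
The smallest positive k with cᵏ = e is 3.

Answer: 3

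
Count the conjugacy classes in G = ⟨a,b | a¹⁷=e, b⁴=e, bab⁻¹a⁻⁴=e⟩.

The conjugacy classes (representative and size) are:
  [e] (size 1), [a⁴] (size 4), [a²] (size 4), [a⁵] (size 4), [a¹¹] (size 4), [a⁷b] (size 17), [a³b²] (size 17), [a⁹b³] (size 17).
Class equation: 1 + 4 + 4 + 4 + 4 + 17 + 17 + 17 = 68 = |G|. So G has 8 conjugacy classes.

Answer: 8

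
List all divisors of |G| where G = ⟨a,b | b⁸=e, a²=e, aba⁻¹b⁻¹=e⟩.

|G| = 16 = 2⁴. By Lagrange's theorem the order of any subgroup divides 16; the divisors of 16 are 1, 2, 4, 8, 16.

Answer: 1, 2, 4, 8, 16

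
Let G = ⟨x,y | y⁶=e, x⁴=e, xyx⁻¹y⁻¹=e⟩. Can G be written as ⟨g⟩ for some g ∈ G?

|G| = 24, but the maximum element order in G is 12 < 24. No single element generates all of G, so G is not cyclic.

Answer: No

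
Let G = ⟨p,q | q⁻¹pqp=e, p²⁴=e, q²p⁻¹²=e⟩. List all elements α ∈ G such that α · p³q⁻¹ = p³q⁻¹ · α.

⟨p³q⁻¹⟩ ⊆ C_G(p³q⁻¹) since powers of p³q⁻¹ commute with p³q⁻¹; so |C_G(p³q⁻¹)| ≥ |⟨p³q⁻¹⟩| = 4.
By orbit–stabilizer, |C_G(p³q⁻¹)| = |G| / |conj. class of p³q⁻¹| = 48 / 12 = 4.
The 4 elements commuting with p³q⁻¹ are {e, p¹², p³q, p³q⁻¹}.

Answer: {e, p¹², p³q, p³q⁻¹}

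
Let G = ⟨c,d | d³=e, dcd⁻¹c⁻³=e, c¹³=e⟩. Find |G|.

Enumerate words in the generators, reducing via the relations: the distinct elements are
  {c, d, e, cd, c², c³, c⁴, c⁵, c⁶, c⁷, c⁸, c⁹, d², cd², c²d, c³d, c¹², c¹¹, c¹⁰, c⁴d, c⁵d, c⁶d, c⁷d, c⁸d, c⁹d, c²d², c³d², c¹²d, c¹¹d, c¹⁰d, c⁴d², c⁵d², c⁶d², c⁷d², c⁸d², c⁹d², c¹²d², c¹¹d², c¹⁰d²}.
No further products give new elements, so |G| = 39.

Answer: 39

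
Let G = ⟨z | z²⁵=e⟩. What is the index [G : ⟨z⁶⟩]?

First find ord(z⁶) by computing successive powers:
  (z⁶)¹ = z⁶, (z⁶)² = z¹², (z⁶)³ = z¹⁸, (z⁶)⁴ = z²⁴, (z⁶)⁵ = z⁵, (z⁶)⁶ = z¹¹, (z⁶)⁷ = z¹⁷, (z⁶)⁸ = z²³, (z⁶)⁹ = z⁴, (z⁶)¹⁰ = z¹⁰, (z⁶)¹¹ = z¹⁶, (z⁶)¹² = z²², (z⁶)¹³ = z³, (z⁶)¹⁴ = z⁹, (z⁶)¹⁵ = z¹⁵, (z⁶)¹⁶ = z²¹, (z⁶)¹⁷ = z², (z⁶)¹⁸ = z⁸, (z⁶)¹⁹ = z¹⁴, (z⁶)²⁰ = z²⁰, (z⁶)²¹ = z, (z⁶)²² = z⁷, (z⁶)²³ = z¹³, (z⁶)²⁴ = z¹⁹, (z⁶)²⁵ = e.
So |⟨z⁶⟩| = ord(z⁶) = 25. With |G| = 25, by Lagrange [G : ⟨z⁶⟩] = 25/25 = 1.

Answer: 1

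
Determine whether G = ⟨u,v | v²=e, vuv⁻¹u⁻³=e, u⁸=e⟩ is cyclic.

Every cyclic group is abelian. But u·v = uv while v·u = u³v, so u·v ≠ v·u and G is not abelian. Hence G is not cyclic.

Answer: No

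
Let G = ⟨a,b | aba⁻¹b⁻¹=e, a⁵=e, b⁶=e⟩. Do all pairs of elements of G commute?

Each pair of generators commutes: a·b = ab = b·a. Since the generators pairwise commute, every element of G commutes with every other, so G is abelian.

Answer: Yes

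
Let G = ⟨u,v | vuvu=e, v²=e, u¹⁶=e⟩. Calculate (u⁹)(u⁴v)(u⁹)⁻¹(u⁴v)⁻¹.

[(u⁹), (u⁴v)] = (u⁹)·(u⁴v)·(u⁹)⁻¹·(u⁴v)⁻¹.
  (u⁹) · (u⁴v) = u¹³v
  (u¹³v) · (u⁷) = u⁶v
  (u⁶v) · (u⁴v) = u²

Answer: u²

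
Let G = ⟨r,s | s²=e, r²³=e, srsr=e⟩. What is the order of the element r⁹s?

Compute successive powers until reaching e:
  (r⁹s)¹ = r⁹s, (r⁹s)² = e.
The smallest positive k with (r⁹s)ᵏ = e is 2.

Answer: 2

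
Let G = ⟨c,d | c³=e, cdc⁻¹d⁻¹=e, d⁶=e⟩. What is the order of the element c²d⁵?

Compute successive powers until reaching e:
  (c²d⁵)¹ = c²d⁵, (c²d⁵)² = cd⁴, (c²d⁵)³ = d³, (c²d⁵)⁴ = c²d², (c²d⁵)⁵ = cd, (c²d⁵)⁶ = e.
The smallest positive k with (c²d⁵)ᵏ = e is 6.

Answer: 6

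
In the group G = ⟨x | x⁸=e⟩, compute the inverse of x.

The order of x is 8 (smallest k with xᵏ = e), so x⁻¹ = x⁷ = x⁷.
Check: x · (x⁷) → x · x⁷ = e, giving e as required.

Answer: x⁷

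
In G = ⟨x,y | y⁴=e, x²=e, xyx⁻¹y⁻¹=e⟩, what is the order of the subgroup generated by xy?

|⟨xy⟩| equals the order of xy. Compute successive powers until reaching e:
  (xy)¹ = xy, (xy)² = y², (xy)³ = xy³, (xy)⁴ = e.
The smallest positive k with (xy)ᵏ = e is 4, so |⟨xy⟩| = 4.

Answer: 4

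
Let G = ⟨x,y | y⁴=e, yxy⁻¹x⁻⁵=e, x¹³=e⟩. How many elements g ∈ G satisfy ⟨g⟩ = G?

⟨g⟩ = G would require ord(g) = |G| = 52, but the maximum element order in G is 13 < 52. So G is not cyclic and no single element generates it: the count is 0.

Answer: 0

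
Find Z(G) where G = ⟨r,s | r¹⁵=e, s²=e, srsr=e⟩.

An element z ∈ Z(G) iff z commutes with every generator.
For example e is central: e·r = r = r·e; e·s = s = s·e.
Whereas r ∉ Z(G) since r·s = rs ≠ r¹⁴s = s·r.
Checking each of the 30 elements this way gives Z(G) = {e}, of order 1.

Answer: {e}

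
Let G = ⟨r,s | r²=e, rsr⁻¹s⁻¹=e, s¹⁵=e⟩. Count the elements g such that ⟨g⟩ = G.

G is cyclic of order 30. An element generates G iff its order is 30, and a cyclic group of order 30 has exactly φ(30) = 8 such elements.

Answer: 8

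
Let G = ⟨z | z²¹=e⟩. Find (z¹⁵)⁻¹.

The order of (z¹⁵) is 7 (smallest k with (z¹⁵)ᵏ = e), so (z¹⁵)⁻¹ = (z¹⁵)⁶ = z⁶.
Check: (z¹⁵) · (z⁶) → (z¹⁵) · z⁶ = e, giving e as required.

Answer: z⁶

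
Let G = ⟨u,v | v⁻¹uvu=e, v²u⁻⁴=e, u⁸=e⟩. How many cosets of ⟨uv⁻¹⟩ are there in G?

First find ord(uv⁻¹) by computing successive powers:
  (uv⁻¹)¹ = uv⁻¹, (uv⁻¹)² = u⁴, (uv⁻¹)³ = uv, (uv⁻¹)⁴ = e.
So |⟨uv⁻¹⟩| = ord(uv⁻¹) = 4. With |G| = 16, by Lagrange [G : ⟨uv⁻¹⟩] = 16/4 = 4.

Answer: 4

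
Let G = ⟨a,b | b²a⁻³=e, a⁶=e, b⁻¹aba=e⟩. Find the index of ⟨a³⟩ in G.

First find ord(a³) by computing successive powers:
  (a³)¹ = a³, (a³)² = e.
So |⟨a³⟩| = ord(a³) = 2. With |G| = 12, by Lagrange [G : ⟨a³⟩] = 12/2 = 6.

Answer: 6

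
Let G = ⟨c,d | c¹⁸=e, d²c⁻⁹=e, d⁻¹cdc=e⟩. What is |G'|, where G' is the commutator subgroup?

G' = [G, G] is generated by all commutators. The generator-pair commutators are: [c, d] = c².
The subgroup they normally generate is {e, c², c⁴, c⁶, c⁸, c¹⁰, c¹², c¹⁴, c¹⁶}, of order 9.
Check: |G/G'| = 36/9 = 4 is the order of the abelianisation.

Answer: 9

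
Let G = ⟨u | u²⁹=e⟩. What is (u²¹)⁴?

Compute successive powers of (u²¹), reducing at each step:
  (u²¹)²: (u²¹) · u²¹ = u¹³
  (u²¹)³: (u¹³) · u²¹ = u⁵
  (u²¹)⁴: (u⁵) · u²¹ = u²⁶

Answer: u²⁶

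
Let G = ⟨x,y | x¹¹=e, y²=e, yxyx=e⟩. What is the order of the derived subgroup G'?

G' = [G, G] is generated by all commutators. The generator-pair commutators are: [x, y] = x².
The subgroup they normally generate is {e, x, x², x³, x⁴, x⁵, x⁶, x⁷, x⁸, x⁹, x¹⁰}, of order 11.
Check: |G/G'| = 22/11 = 2 is the order of the abelianisation.

Answer: 11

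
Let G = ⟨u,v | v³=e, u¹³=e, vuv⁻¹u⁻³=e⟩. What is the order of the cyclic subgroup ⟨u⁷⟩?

|⟨u⁷⟩| equals the order of u⁷. Compute successive powers until reaching e:
  (u⁷)¹ = u⁷, (u⁷)² = u, (u⁷)³ = u⁸, (u⁷)⁴ = u², (u⁷)⁵ = u⁹, (u⁷)⁶ = u³, (u⁷)⁷ = u¹⁰, (u⁷)⁸ = u⁴, (u⁷)⁹ = u¹¹, (u⁷)¹⁰ = u⁵, (u⁷)¹¹ = u¹², (u⁷)¹² = u⁶, (u⁷)¹³ = e.
The smallest positive k with (u⁷)ᵏ = e is 13, so |⟨u⁷⟩| = 13.

Answer: 13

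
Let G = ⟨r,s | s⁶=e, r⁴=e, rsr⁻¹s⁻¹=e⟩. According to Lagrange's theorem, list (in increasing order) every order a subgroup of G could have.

|G| = 24 = 2³ · 3. By Lagrange's theorem the order of any subgroup divides 24; the divisors of 24 are 1, 2, 3, 4, 6, 8, 12, 24.

Answer: 1, 2, 3, 4, 6, 8, 12, 24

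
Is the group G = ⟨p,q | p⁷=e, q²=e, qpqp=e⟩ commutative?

p·q = pq but q·p = p⁶q, so p·q ≠ q·p and G is not abelian.

Answer: No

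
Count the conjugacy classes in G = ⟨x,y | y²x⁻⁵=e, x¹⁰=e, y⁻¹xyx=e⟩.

The conjugacy classes (representative and size) are:
  [e] (size 1), [x] (size 2), [x⁸] (size 2), [x⁷] (size 2), [x⁴] (size 2), [x⁵] (size 1), [x⁴y] (size 5), [x²y⁻¹] (size 5).
Class equation: 1 + 2 + 2 + 2 + 2 + 1 + 5 + 5 = 20 = |G|. So G has 8 conjugacy classes.

Answer: 8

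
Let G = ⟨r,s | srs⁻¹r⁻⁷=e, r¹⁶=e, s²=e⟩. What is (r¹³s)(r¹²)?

Compute (r¹³s) · (r¹²) by multiplying left to right and reducing via the relations at each step:
  (r¹³s) · r¹² = rs

Answer: rs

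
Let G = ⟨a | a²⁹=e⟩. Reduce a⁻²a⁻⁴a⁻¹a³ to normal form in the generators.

Multiply left to right, reducing at each step:
  (a²⁷) · a⁻⁴ = a²³
  (a²³) · a⁻¹ = a²²
  (a²²) · a³ = a²⁵

Answer: a²⁵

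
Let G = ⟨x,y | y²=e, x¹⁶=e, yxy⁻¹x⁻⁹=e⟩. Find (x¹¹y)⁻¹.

The order of (x¹¹y) is 16 (smallest k with (x¹¹y)ᵏ = e), so (x¹¹y)⁻¹ = (x¹¹y)¹⁵ = x¹³y.
Check: (x¹¹y) · (x¹³y) → (x¹¹y) · x¹³ = y;   y · y = e, giving e as required.

Answer: x¹³y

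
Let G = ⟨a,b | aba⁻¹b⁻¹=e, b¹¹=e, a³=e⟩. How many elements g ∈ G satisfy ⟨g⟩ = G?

G is cyclic of order 33. An element generates G iff its order is 33, and a cyclic group of order 33 has exactly φ(33) = 20 such elements.

Answer: 20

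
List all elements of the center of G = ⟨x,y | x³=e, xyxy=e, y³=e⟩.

An element z ∈ Z(G) iff z commutes with every generator.
For example e is central: e·x = x = x·e; e·y = y = y·e.
Whereas x ∉ Z(G) since x·y = xy ≠ x²y² = y·x.
Checking each of the 12 elements this way gives Z(G) = {e}, of order 1.

Answer: {e}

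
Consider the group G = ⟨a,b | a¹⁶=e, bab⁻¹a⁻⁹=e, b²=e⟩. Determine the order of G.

Enumerate words in the generators, reducing via the relations: the distinct elements are
  {a, b, e, ab, a², a³, a⁴, a⁵, a⁶, a⁷, a⁸, a⁹, a²b, a³b, a¹², a¹³, a¹¹, a¹⁰, a¹⁴, a¹⁵, a⁴b, a⁵b, a⁶b, a⁷b, a⁸b, a⁹b, a¹²b, a¹³b, a¹¹b, a¹⁰b, a¹⁴b, a¹⁵b}.
No further products give new elements, so |G| = 32.

Answer: 32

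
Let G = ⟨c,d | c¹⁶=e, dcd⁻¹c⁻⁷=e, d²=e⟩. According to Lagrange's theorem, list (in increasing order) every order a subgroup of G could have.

|G| = 32 = 2⁵. By Lagrange's theorem the order of any subgroup divides 32; the divisors of 32 are 1, 2, 4, 8, 16, 32.

Answer: 1, 2, 4, 8, 16, 32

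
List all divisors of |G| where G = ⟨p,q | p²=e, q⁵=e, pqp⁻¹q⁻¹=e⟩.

|G| = 10 = 2 · 5. By Lagrange's theorem the order of any subgroup divides 10; the divisors of 10 are 1, 2, 5, 10.

Answer: 1, 2, 5, 10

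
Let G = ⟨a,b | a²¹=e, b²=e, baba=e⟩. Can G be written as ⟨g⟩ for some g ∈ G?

Every cyclic group is abelian. But a·b = ab while b·a = a²⁰b, so a·b ≠ b·a and G is not abelian. Hence G is not cyclic.

Answer: No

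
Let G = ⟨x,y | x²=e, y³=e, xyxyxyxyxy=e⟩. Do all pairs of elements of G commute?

x·y = xy but y·x = yx, so x·y ≠ y·x and G is not abelian.

Answer: No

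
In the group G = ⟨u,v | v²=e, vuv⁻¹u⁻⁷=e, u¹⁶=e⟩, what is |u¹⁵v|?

Compute successive powers until reaching e:
  (u¹⁵v)¹ = u¹⁵v, (u¹⁵v)² = u⁸, (u¹⁵v)³ = u⁷v, (u¹⁵v)⁴ = e.
The smallest positive k with (u¹⁵v)ᵏ = e is 4.

Answer: 4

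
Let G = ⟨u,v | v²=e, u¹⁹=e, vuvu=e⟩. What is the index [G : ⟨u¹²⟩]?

First find ord(u¹²) by computing successive powers:
  (u¹²)¹ = u¹², (u¹²)² = u⁵, (u¹²)³ = u¹⁷, (u¹²)⁴ = u¹⁰, (u¹²)⁵ = u³, (u¹²)⁶ = u¹⁵, (u¹²)⁷ = u⁸, (u¹²)⁸ = u, (u¹²)⁹ = u¹³, (u¹²)¹⁰ = u⁶, (u¹²)¹¹ = u¹⁸, (u¹²)¹² = u¹¹, (u¹²)¹³ = u⁴, (u¹²)¹⁴ = u¹⁶, (u¹²)¹⁵ = u⁹, (u¹²)¹⁶ = u², (u¹²)¹⁷ = u¹⁴, (u¹²)¹⁸ = u⁷, (u¹²)¹⁹ = e.
So |⟨u¹²⟩| = ord(u¹²) = 19. With |G| = 38, by Lagrange [G : ⟨u¹²⟩] = 38/19 = 2.

Answer: 2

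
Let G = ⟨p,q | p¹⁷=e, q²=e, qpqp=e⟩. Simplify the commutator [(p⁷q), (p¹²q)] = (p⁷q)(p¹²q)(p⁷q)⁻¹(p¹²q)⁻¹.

[(p⁷q), (p¹²q)] = (p⁷q)·(p¹²q)·(p⁷q)⁻¹·(p¹²q)⁻¹.
  (p⁷q) · (p¹²q) = p¹²
  (p¹²) · (p⁷q) = p²q
  (p²q) · (p¹²q) = p⁷

Answer: p⁷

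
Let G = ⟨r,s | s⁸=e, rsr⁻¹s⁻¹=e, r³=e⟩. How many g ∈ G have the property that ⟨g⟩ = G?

G is cyclic of order 24. An element generates G iff its order is 24, and a cyclic group of order 24 has exactly φ(24) = 8 such elements.

Answer: 8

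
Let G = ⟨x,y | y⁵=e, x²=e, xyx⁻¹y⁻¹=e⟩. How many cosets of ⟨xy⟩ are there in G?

First find ord(xy) by computing successive powers:
  (xy)¹ = xy, (xy)² = y², (xy)³ = xy³, (xy)⁴ = y⁴, (xy)⁵ = x, (xy)⁶ = y, (xy)⁷ = xy², (xy)⁸ = y³, (xy)⁹ = xy⁴, (xy)¹⁰ = e.
So |⟨xy⟩| = ord(xy) = 10. With |G| = 10, by Lagrange [G : ⟨xy⟩] = 10/10 = 1.

Answer: 1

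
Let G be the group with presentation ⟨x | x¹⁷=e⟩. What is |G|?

G is generated by a single element, so G is cyclic. The relator gives x¹⁷ = e and no smaller power is forced to be e, so the 17 powers {e, x, x², x³, x⁴, x⁵, x⁶, x⁷, x⁸, x⁹, x¹², x¹³, x¹¹, x¹⁰, x¹⁴, x¹⁵, x¹⁶} are distinct. Hence |G| = 17.

Answer: 17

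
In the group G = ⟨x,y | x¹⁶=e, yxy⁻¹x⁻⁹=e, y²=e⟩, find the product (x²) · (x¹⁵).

Compute (x²) · (x¹⁵) by multiplying left to right and reducing via the relations at each step:
  (x²) · x¹⁵ = x

Answer: x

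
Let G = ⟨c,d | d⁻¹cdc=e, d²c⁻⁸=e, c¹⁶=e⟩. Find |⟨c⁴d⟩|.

|⟨c⁴d⟩| equals the order of c⁴d. Compute successive powers until reaching e:
  (c⁴d)¹ = c⁴d, (c⁴d)² = c⁸, (c⁴d)³ = c⁴d⁻¹, (c⁴d)⁴ = e.
The smallest positive k with (c⁴d)ᵏ = e is 4, so |⟨c⁴d⟩| = 4.

Answer: 4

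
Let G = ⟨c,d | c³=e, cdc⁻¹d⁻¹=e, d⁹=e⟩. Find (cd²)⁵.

Compute successive powers of (cd²), reducing at each step:
  (cd²)²: (cd²) · c = c²d²;   (c²d²) · d² = c²d⁴
  (cd²)³: (c²d⁴) · c = d⁴;   (d⁴) · d² = d⁶
  (cd²)⁴: (d⁶) · c = cd⁶;   (cd⁶) · d² = cd⁸
  (cd²)⁵: (cd⁸) · c = c²d⁸;   (c²d⁸) · d² = c²d

Answer: c²d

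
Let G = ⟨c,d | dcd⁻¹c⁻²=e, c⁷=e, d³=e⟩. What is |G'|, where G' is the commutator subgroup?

G' = [G, G] is generated by all commutators. The generator-pair commutators are: [c, d] = c⁶.
The subgroup they normally generate is {e, c, c², c³, c⁴, c⁵, c⁶}, of order 7.
Check: |G/G'| = 21/7 = 3 is the order of the abelianisation.

Answer: 7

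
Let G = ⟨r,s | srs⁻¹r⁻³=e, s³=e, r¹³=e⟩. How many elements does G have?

Enumerate words in the generators, reducing via the relations: the distinct elements are
  {e, r, s, rs, r², r³, r⁴, r⁵, r⁶, r⁷, r⁸, r⁹, s², rs², r²s, r³s, r¹², r¹¹, r¹⁰, r⁴s, r⁵s, r⁶s, r⁷s, r⁸s, r⁹s, r²s², r³s², r¹²s, r¹¹s, r¹⁰s, r⁴s², r⁵s², r⁶s², r⁷s², r⁸s², r⁹s², r¹²s², r¹¹s², r¹⁰s²}.
No further products give new elements, so |G| = 39.

Answer: 39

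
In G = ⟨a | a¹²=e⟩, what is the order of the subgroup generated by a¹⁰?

|⟨a¹⁰⟩| equals the order of a¹⁰. Compute successive powers until reaching e:
  (a¹⁰)¹ = a¹⁰, (a¹⁰)² = a⁸, (a¹⁰)³ = a⁶, (a¹⁰)⁴ = a⁴, (a¹⁰)⁵ = a², (a¹⁰)⁶ = e.
The smallest positive k with (a¹⁰)ᵏ = e is 6, so |⟨a¹⁰⟩| = 6.

Answer: 6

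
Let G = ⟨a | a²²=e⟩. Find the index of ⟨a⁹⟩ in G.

First find ord(a⁹) by computing successive powers:
  (a⁹)¹ = a⁹, (a⁹)² = a¹⁸, (a⁹)³ = a⁵, (a⁹)⁴ = a¹⁴, (a⁹)⁵ = a, (a⁹)⁶ = a¹⁰, (a⁹)⁷ = a¹⁹, (a⁹)⁸ = a⁶, (a⁹)⁹ = a¹⁵, (a⁹)¹⁰ = a², (a⁹)¹¹ = a¹¹, (a⁹)¹² = a²⁰, (a⁹)¹³ = a⁷, (a⁹)¹⁴ = a¹⁶, (a⁹)¹⁵ = a³, (a⁹)¹⁶ = a¹², (a⁹)¹⁷ = a²¹, (a⁹)¹⁸ = a⁸, (a⁹)¹⁹ = a¹⁷, (a⁹)²⁰ = a⁴, (a⁹)²¹ = a¹³, (a⁹)²² = e.
So |⟨a⁹⟩| = ord(a⁹) = 22. With |G| = 22, by Lagrange [G : ⟨a⁹⟩] = 22/22 = 1.

Answer: 1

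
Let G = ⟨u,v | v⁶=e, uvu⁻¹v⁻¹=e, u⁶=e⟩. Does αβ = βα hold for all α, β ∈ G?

Each pair of generators commutes: u·v = uv = v·u. Since the generators pairwise commute, every element of G commutes with every other, so G is abelian.

Answer: Yes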